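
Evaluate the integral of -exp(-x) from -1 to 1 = -E + exp(-1)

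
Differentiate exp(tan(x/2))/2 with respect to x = exp(tan(x/2))/(4*cos(x/2)^2)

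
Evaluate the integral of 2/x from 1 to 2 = 2*log(2)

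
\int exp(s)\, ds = exp(s) + C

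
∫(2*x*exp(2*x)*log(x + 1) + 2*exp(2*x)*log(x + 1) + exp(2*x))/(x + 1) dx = exp(2*x)*log(x + 1) + C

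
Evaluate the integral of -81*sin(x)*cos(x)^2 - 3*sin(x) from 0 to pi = -60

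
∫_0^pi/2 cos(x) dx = 1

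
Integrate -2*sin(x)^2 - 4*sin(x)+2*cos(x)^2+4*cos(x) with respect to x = (sqrt(2)*sin(x + pi/4) + 2)^2 + C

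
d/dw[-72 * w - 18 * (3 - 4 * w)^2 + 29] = 360 - 576*w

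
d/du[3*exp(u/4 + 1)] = 3*exp(u/4 + 1)/4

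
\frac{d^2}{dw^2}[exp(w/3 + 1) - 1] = exp(w/3 + 1)/9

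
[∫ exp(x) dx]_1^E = -E + exp(E)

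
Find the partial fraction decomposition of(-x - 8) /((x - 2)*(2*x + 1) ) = 3/(2*x + 1) - 2/(x - 2)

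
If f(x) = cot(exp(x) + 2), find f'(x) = -exp(x)/sin(exp(x) + 2)^2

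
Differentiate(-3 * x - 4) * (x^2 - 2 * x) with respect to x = -9*x^2 + 4*x + 8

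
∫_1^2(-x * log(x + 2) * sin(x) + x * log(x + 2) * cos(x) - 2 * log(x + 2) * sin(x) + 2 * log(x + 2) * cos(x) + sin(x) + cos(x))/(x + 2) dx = -(cos(1) + sin(1))*log(3) + (cos(2) + sin(2))*log(4)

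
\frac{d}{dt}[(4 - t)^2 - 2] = 2*t - 8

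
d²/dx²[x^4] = 12*x^2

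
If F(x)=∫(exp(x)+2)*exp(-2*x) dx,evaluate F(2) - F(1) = -exp(-4) + exp(-1)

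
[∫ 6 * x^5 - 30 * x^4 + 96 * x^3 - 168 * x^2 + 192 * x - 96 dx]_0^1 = -37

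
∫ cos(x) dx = sin(x) + C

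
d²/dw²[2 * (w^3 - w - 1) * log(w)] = (12*w^3*log(w) + 10*w^3 - 2*w + 2)/w^2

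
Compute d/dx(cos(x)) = -sin(x)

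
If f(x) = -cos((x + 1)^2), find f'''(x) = -8*x^3*sin(x^2 + 2*x + 1) - 24*x^2*sin(x^2 + 2*x + 1) - 24*x*sin(x^2 + 2*x + 1) + 12*x*cos(x^2 + 2*x + 1) - 8*sin(x^2 + 2*x + 1) + 12*cos(x^2 + 2*x + 1)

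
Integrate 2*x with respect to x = x^2 + C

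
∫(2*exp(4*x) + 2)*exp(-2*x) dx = 2*sinh(2*x) + C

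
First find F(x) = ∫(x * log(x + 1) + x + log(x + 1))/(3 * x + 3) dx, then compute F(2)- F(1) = -log(2)/3 + 2*log(3)/3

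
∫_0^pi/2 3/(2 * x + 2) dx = 3*log(1 + pi/2)/2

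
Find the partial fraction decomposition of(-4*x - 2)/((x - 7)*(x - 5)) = 11/(x - 5) - 15/(x - 7)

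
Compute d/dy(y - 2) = 1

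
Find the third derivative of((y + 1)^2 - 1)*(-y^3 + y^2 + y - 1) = -60*y^2 - 24*y + 18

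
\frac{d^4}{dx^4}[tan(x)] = 24*tan(x)^5 + 40*tan(x)^3 + 16*tan(x)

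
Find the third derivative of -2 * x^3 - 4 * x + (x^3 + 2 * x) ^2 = 120*x^3 + 96*x - 12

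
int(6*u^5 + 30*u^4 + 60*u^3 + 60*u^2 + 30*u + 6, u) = u^6 + 6*u^5 + 15*u^4 + 20*u^3 + 15*u^2 + 6*u + C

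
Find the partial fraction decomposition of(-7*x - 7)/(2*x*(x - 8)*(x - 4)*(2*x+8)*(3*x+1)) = 189/(7150*(3*x + 1)) + 7/(5632*(x + 4)) + 35/(6656*(x - 4)) - 21/(12800*(x - 8)) - 7/(512*x)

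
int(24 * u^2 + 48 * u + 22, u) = 8*u^3 + 24*u^2 + 22*u + C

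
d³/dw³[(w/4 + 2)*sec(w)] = (-w*sin(w)/(4*cos(w)) + 3*w*sin(w)/(2*cos(w)^3) - 2*sin(w)/cos(w) + 12*sin(w)/cos(w)^3 - 3/4 + 3/(2*cos(w)^2))/cos(w)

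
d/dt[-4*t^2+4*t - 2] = 4 - 8*t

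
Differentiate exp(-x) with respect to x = -exp(-x)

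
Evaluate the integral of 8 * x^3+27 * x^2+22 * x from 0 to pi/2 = 4 + (-2 + 3*pi/2 + pi^2/2)*(2 + pi^2/4 + 3*pi/2)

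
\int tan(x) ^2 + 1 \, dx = tan(x) + C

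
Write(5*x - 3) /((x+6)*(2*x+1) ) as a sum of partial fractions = -1/(2*x + 1) + 3/(x + 6)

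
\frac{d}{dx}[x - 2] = 1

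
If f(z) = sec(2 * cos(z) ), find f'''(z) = 2*(24*sin(z)^2*tan(2*cos(z))^3 + 20*sin(z)^2*tan(2*cos(z)) - 12*cos(z)*tan(2*cos(z))^2 - 6*cos(z) - tan(2*cos(z)))*sin(z)/(2*sin(cos(z))^2 - 1)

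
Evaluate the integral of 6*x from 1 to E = -3 + 3*exp(2)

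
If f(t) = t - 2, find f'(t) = 1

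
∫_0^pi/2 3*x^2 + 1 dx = pi/2 + pi^3/8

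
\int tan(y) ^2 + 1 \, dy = tan(y) + C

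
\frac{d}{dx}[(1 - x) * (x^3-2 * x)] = -4*x^3 + 3*x^2 + 4*x - 2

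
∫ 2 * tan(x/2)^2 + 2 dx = 4*tan(x/2) + C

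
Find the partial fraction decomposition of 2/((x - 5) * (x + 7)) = -1/(6*(x + 7)) + 1/(6*(x - 5))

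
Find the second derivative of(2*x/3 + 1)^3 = 16*x/9 + 8/3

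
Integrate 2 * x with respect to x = x^2 + C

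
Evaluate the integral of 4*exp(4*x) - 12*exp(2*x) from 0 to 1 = -4 + (-3 + exp(2))^2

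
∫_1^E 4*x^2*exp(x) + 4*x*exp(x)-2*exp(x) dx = -2*E + 2*(-2*E + 1 + 2*exp(2))*exp(E)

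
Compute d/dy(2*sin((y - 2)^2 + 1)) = 4*(y - 2)*cos(y^2 - 4*y + 5)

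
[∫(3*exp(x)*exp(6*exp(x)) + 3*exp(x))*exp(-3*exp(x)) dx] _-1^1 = -exp(3*exp(-1)) - exp(-3*E) + exp(-3*exp(-1)) + exp(3*E)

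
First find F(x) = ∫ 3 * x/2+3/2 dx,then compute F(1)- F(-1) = 3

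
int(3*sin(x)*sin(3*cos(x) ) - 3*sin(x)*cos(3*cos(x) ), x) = sqrt(2)*sin(3*cos(x) + pi/4) + C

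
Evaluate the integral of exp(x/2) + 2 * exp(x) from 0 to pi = -4 + 2*exp(pi/2) + 2*exp(pi)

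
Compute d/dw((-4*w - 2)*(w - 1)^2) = -12*w^2 + 12*w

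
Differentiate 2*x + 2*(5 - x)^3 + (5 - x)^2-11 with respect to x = -6*x^2 + 62*x - 158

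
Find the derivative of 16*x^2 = 32*x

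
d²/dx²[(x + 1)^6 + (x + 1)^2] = 30*x^4 + 120*x^3 + 180*x^2 + 120*x + 32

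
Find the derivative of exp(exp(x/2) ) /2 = exp(x/2 + exp(x/2))/4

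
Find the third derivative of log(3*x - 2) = 54/(27*x^3 - 54*x^2 + 36*x - 8)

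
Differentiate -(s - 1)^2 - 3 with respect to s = 2 - 2*s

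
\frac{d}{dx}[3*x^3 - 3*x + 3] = 9*x^2 - 3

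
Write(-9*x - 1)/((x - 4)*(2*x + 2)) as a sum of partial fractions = -4/(5*(x + 1)) - 37/(10*(x - 4))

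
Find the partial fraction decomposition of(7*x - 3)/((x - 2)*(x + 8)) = 59/(10*(x + 8)) + 11/(10*(x - 2))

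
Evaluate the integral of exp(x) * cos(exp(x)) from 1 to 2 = -sin(E) + sin(exp(2))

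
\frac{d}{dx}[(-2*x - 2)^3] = -24*x^2 - 48*x - 24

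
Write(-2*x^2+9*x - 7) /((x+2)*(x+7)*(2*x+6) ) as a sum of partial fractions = -21/(5*(x + 7)) + 13/(2*(x + 3)) - 33/(10*(x + 2))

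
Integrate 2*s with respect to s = s^2 + C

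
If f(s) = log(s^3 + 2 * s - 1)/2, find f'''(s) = (3*s^6 - 6*s^4 + 21*s^3 + 12*s^2 + 6*s + 11)/(s^9 + 6*s^7 - 3*s^6 + 12*s^5 - 12*s^4 + 11*s^3 - 12*s^2 + 6*s - 1)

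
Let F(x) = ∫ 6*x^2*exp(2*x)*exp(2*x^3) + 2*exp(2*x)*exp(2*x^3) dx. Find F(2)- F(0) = -1 + exp(20)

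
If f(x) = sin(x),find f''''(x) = sin(x)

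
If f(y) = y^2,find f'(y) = 2*y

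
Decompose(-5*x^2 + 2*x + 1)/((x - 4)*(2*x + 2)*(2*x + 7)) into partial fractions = -269/(150*(2*x + 7)) + 3/(25*(x + 1)) - 71/(150*(x - 4))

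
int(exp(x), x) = exp(x) + C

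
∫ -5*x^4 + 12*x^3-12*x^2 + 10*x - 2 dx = -x^5 + 3*x^4 - 4*x^3 + 5*x^2 - 2*x + C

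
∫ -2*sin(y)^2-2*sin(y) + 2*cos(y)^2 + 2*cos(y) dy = (sqrt(2)*sin(y + pi/4) + 1)^2 + C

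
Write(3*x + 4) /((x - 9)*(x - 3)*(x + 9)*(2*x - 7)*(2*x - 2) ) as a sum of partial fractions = -116/(1375*(2*x - 7)) - 23/(108000*(x + 9)) - 7/(1600*(x - 1)) + 13/(288*(x - 3)) + 31/(19008*(x - 9))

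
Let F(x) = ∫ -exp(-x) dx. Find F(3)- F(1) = -exp(-1) + exp(-3)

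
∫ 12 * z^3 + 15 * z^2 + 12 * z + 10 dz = 3*z^4 + 5*z^3 + 6*z^2 + 10*z + C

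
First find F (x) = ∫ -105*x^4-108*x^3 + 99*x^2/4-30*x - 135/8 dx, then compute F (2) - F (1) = -8481/8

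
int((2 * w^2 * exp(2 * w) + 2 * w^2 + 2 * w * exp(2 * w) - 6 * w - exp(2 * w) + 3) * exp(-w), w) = 2*(2*w^2 - 2*w + 1)*sinh(w) + C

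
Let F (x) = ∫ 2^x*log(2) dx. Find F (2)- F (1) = 2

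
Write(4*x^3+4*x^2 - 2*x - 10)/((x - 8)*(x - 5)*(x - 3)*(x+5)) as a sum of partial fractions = 5/(13*(x + 5)) + 8/(5*(x - 3)) - 29/(3*(x - 5)) + 2278/(195*(x - 8))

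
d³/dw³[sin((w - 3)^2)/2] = -4*w^3*cos(w^2 - 6*w + 9) + 36*w^2*cos(w^2 - 6*w + 9) - 6*w*sin(w^2 - 6*w + 9) - 108*w*cos(w^2 - 6*w + 9) + 18*sin(w^2 - 6*w + 9) + 108*cos(w^2 - 6*w + 9)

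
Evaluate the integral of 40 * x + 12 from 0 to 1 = 32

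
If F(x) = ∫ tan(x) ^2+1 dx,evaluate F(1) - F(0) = tan(1)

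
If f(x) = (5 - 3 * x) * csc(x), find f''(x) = (3*x - 6*x/sin(x)^2 - 5 + 6*cos(x)/sin(x) + 10/sin(x)^2)/sin(x)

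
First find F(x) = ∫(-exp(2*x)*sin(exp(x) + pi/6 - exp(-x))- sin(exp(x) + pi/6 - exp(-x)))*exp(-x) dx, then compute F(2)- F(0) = -sqrt(3)/2 + cos(-exp(-2) + pi/6 + exp(2))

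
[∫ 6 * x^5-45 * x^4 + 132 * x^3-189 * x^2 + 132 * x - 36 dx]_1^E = (-2 + E)^3*(-1 + E)^3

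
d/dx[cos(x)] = -sin(x)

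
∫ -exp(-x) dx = exp(-x) + C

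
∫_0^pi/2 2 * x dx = pi^2/4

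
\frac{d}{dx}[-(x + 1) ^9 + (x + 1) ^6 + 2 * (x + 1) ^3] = -9*x^8 - 72*x^7 - 252*x^6 - 498*x^5 - 600*x^4 - 444*x^3 - 186*x^2 - 30*x + 3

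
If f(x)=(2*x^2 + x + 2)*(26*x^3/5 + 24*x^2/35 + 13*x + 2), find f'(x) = 52*x^4 + 184*x^3/7 + 3894*x^2/35 + 1286*x/35 + 28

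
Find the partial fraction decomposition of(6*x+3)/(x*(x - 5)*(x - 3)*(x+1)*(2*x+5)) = -64/(825*(2*x + 5)) + 1/(24*(x + 1)) - 7/(88*(x - 3)) + 11/(300*(x - 5)) + 1/(25*x)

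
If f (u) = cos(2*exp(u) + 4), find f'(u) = -2*exp(u)*sin(2*exp(u) + 4)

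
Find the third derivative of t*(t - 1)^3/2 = 12*t - 9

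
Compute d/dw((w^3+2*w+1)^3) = 9*w^8 + 42*w^6 + 18*w^5 + 60*w^4 + 48*w^3 + 33*w^2 + 24*w + 6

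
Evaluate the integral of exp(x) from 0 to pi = -1 + exp(pi)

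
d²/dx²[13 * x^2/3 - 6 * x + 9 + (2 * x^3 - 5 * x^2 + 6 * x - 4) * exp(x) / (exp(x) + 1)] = (-6*x^3*exp(2*x) + 6*x^3*exp(x) + 51*x^2*exp(2*x) + 21*x^2*exp(x) + 36*x*exp(3*x) - 6*x*exp(2*x) - 6*x*exp(x) - 4*exp(3*x) + 66*exp(2*x) + 72*exp(x) + 26)/(3*exp(3*x) + 9*exp(2*x) + 9*exp(x) + 3)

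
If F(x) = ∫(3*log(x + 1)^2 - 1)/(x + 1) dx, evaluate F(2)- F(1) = -log(3) - log(2)^3 + log(2) + log(3)^3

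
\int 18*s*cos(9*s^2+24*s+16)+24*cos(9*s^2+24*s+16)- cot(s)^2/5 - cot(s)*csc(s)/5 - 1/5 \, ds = sin((3*s + 4)^2) + cot(s)/5 + csc(s)/5 + C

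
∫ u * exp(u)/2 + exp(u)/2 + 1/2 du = u*(exp(u) + 1)/2 + C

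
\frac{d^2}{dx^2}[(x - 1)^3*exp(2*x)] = 4*x^3*exp(2*x) - 6*x*exp(2*x) + 2*exp(2*x)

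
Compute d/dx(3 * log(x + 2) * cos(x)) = 3*(-x*log(x + 2)*sin(x) - 2*log(x + 2)*sin(x) + cos(x))/(x + 2)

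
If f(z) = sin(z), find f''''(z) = sin(z)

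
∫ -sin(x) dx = cos(x) + C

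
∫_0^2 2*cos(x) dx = 2*sin(2)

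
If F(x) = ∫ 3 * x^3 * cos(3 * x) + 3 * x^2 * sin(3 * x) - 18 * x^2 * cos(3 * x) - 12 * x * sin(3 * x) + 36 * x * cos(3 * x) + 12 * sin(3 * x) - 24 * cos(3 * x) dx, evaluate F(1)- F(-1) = -28*sin(3)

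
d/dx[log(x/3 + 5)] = 1/(x + 15)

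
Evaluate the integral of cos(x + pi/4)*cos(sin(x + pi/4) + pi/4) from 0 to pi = -sqrt(2)*sin(sqrt(2)/2)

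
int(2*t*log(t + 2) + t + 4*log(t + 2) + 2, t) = (t + 2)^2*log(t + 2) + C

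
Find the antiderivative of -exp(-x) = exp(-x) + C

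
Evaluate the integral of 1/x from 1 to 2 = log(2)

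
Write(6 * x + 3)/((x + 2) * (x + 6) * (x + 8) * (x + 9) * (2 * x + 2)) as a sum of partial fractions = -17/(112*(x + 9)) + 15/(56*(x + 8)) - 11/(80*(x + 6)) + 3/(112*(x + 2)) - 3/(560*(x + 1))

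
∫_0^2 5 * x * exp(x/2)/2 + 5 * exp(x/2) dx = 10*E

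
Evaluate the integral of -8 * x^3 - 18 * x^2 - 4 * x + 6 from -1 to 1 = 0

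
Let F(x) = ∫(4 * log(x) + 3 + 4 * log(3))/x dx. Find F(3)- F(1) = 3*log(3) + 6*log(3)^2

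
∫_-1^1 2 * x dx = 0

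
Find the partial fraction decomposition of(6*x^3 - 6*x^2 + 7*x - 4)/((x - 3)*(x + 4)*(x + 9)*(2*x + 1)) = 78/(833*(2*x + 1)) + 4927/(1020*(x + 9)) - 512/(245*(x + 4)) + 125/(588*(x - 3))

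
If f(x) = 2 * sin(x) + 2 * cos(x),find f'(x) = -2*sin(x) + 2*cos(x)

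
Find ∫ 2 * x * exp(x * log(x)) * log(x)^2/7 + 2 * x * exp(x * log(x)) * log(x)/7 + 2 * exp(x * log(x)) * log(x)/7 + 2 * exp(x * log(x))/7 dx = 2*x*exp(x*log(x))*log(x)/7 + C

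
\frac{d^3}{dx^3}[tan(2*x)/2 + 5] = 24*tan(2*x)^4 + 32*tan(2*x)^2 + 8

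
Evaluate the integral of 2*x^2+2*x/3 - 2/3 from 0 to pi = -2*pi/3 + pi^2/3 + 2*pi^3/3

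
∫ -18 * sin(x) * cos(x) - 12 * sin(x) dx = (3*cos(x) + 2)^2 + C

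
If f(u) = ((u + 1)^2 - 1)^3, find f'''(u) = 120*u^3 + 360*u^2 + 288*u + 48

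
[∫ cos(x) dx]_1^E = -sin(1) + sin(E)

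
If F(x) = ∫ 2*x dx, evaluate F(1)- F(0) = 1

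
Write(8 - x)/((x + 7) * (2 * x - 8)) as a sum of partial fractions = -15/(22*(x + 7)) + 2/(11*(x - 4))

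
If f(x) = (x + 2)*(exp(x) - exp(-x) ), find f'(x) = (x*exp(2*x) + x + 3*exp(2*x) + 1)*exp(-x)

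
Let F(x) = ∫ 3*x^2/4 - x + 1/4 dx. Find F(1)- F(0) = 0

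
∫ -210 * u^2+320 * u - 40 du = -70*u^3 + 160*u^2 - 40*u + C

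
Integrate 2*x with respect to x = x^2 + C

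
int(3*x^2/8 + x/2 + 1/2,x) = x^3/8 + x^2/4 + x/2 + C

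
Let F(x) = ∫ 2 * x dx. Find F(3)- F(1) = 8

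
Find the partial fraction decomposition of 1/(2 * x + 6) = 1/(2*(x + 3))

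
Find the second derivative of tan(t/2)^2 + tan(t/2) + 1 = 3*tan(t/2)^4/2 + tan(t/2)^3/2 + 2*tan(t/2)^2 + tan(t/2)/2 + 1/2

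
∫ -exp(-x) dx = exp(-x) + C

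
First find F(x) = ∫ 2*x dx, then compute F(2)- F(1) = 3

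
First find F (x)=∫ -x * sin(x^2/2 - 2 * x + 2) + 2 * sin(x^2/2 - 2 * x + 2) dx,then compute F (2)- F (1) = 1 - cos(1/2)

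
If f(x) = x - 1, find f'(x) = 1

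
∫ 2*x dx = x^2 + C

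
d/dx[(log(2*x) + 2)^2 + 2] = (2*log(x) + 2*log(2) + 4)/x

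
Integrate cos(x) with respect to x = sin(x) + C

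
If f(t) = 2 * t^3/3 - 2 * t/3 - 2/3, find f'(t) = 2*t^2 - 2/3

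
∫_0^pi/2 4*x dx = pi^2/2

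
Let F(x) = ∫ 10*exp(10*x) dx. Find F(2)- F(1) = -exp(10) + exp(20)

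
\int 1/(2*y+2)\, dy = log(y + 1)/2 + C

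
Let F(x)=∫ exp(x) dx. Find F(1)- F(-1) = E - exp(-1)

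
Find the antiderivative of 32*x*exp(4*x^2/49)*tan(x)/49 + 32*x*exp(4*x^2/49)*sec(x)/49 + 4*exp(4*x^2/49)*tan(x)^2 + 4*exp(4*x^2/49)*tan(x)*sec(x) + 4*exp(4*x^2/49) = 4*(tan(x) + sec(x))*exp(4*x^2/49) + C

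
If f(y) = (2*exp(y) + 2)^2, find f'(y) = 8*exp(2*y) + 8*exp(y)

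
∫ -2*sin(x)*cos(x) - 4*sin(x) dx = (cos(x) + 2)^2 + C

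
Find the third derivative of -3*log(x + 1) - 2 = -6/(x^3 + 3*x^2 + 3*x + 1)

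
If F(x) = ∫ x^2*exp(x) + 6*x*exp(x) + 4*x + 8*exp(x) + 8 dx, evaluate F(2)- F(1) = -9*E + 14 + 16*exp(2)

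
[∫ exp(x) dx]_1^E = -E + exp(E)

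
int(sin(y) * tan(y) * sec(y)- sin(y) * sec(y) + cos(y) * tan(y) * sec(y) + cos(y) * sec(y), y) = tan(y) + C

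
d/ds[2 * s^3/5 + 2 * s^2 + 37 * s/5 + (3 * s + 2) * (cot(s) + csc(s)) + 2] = 6*s^2/5 - 3*s*cot(s)^2 - 3*s*cot(s)*csc(s) + s - 2*cot(s)^2 - 2*cot(s)*csc(s) + 3*cot(s) + 3*csc(s) + 27/5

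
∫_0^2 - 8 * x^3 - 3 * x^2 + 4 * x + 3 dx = -26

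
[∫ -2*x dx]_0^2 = -4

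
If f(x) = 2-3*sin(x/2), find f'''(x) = 3*cos(x/2)/8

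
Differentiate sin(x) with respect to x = cos(x)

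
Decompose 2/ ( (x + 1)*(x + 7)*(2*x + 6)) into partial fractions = 1/(24*(x + 7)) - 1/(8*(x + 3)) + 1/(12*(x + 1))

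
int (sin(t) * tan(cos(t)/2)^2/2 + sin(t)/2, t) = -tan(cos(t)/2) + C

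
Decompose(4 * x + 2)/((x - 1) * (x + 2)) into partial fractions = 2/(x + 2) + 2/(x - 1)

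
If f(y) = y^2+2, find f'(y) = 2*y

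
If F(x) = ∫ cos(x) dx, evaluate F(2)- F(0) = sin(2)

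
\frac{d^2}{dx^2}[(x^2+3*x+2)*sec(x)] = (-x^2 + 2*x^2/cos(x)^2 + 4*x*sin(x)/cos(x) - 3*x + 6*x/cos(x)^2 + 6*sin(x)/cos(x) + 4/cos(x)^2)/cos(x)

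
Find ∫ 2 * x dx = x^2 + C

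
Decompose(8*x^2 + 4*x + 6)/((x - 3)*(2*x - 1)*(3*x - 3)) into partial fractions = 8/(3*(2*x - 1)) - 3/(x - 1) + 3/(x - 3)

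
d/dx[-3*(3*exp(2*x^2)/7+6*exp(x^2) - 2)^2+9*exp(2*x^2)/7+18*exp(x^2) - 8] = -216*x*exp(4*x^2)/49 - 648*x*exp(3*x^2)/7 - 2844*x*exp(2*x^2)/7 + 180*x*exp(x^2)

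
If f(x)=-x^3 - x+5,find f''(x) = -6*x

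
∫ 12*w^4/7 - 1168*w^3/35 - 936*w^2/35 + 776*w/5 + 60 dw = 12*w^5/35 - 292*w^4/35 - 312*w^3/35 + 388*w^2/5 + 60*w + C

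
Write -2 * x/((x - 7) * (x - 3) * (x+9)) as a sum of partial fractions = 3/(32*(x + 9)) + 1/(8*(x - 3)) - 7/(32*(x - 7))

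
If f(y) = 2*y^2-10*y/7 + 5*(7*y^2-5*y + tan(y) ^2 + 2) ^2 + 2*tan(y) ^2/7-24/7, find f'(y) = 980*y^3 + 140*y^2*tan(y)^3 + 140*y^2*tan(y) - 1050*y^2 - 100*y*tan(y)^3 + 140*y*tan(y)^2 - 100*y*tan(y) + 534*y + 20*tan(y)^5 + 424*tan(y)^3/7 - 50*tan(y)^2 + 284*tan(y)/7 - 710/7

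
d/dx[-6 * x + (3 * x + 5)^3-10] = 81*x^2 + 270*x + 219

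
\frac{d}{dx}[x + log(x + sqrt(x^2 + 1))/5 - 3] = (5*x^2 + 5*x*sqrt(x^2 + 1) + x + sqrt(x^2 + 1) + 5)/(5*x^2 + 5*x*sqrt(x^2 + 1) + 5)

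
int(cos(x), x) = sin(x) + C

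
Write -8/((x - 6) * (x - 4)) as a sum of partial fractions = 4/(x - 4) - 4/(x - 6)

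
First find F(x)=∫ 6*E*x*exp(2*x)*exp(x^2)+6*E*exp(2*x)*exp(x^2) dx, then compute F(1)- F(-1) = -3 + 3*exp(4)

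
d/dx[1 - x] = -1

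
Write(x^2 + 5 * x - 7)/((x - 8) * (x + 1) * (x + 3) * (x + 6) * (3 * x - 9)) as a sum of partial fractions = -1/(5670*(x + 6)) + 13/(1188*(x + 3)) - 11/(1080*(x + 1)) - 17/(3240*(x - 3)) + 97/(20790*(x - 8))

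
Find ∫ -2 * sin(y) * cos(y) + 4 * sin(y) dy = (cos(y) - 2)^2 + C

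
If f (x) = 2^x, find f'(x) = 2^x*log(2)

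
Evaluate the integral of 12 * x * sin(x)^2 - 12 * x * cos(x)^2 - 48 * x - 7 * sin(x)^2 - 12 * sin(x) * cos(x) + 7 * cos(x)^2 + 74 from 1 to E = -15 + (7 - 12*E)*(-5 + sin(2*E)/2 + 2*E) + 5*sin(2)/2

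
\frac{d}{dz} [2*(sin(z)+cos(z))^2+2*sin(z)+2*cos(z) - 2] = 4*cos(2*z) + 2*sqrt(2)*cos(z + pi/4)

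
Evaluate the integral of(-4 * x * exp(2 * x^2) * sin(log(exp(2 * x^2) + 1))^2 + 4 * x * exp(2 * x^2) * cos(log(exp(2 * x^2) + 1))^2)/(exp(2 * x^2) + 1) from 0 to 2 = -sin(2*log(2))/2 + sin(2*log(1 + exp(8)))/2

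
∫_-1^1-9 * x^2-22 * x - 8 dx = -22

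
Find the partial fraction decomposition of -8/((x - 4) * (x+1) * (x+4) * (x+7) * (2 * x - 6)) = -1/(495*(x + 7)) + 1/(126*(x + 4)) - 1/(90*(x + 1)) + 1/(70*(x - 3)) - 1/(110*(x - 4))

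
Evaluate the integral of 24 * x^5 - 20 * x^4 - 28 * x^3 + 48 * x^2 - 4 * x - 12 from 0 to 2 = 112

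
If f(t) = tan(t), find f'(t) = cos(t)^(-2)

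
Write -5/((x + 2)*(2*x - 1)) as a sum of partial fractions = -2/(2*x - 1) + 1/(x + 2)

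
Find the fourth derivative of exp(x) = exp(x)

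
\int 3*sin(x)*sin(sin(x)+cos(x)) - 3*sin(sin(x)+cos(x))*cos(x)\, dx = 3*cos(sqrt(2)*sin(x + pi/4)) + C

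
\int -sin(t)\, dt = cos(t) + C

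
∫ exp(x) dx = exp(x) + C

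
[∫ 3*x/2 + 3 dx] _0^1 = 15/4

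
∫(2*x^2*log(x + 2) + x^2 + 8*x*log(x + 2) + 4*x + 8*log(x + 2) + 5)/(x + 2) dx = ((x + 2)^2 + 1)*log(x + 2) + C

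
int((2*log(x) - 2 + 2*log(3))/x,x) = (log(3*x) - 1)^2 + C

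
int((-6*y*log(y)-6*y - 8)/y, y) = -2*(3*y + 4)*log(y) + C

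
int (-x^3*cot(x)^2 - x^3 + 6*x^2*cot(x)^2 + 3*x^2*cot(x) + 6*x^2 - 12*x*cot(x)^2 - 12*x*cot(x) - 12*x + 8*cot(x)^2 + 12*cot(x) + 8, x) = (x - 2)^3*cot(x) + C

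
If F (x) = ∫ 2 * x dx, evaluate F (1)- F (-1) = 0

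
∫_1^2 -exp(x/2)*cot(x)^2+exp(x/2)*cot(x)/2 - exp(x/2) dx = E*cot(2) - exp(1/2)*cot(1)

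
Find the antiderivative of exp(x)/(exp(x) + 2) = log(2*exp(x) + 4) + C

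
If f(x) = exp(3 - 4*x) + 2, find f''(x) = 16*exp(3 - 4*x)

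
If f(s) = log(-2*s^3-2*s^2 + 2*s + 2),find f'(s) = (3*s - 1)/(s^2 - 1)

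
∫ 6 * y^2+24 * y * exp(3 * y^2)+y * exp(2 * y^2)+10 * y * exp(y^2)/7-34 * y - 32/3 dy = 2*y^3 - 17*y^2 - 32*y/3 + 4*exp(3*y^2) + exp(2*y^2)/4 + 5*exp(y^2)/7 + C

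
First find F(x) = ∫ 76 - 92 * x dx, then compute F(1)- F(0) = 30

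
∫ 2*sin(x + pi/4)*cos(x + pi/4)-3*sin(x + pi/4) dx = sin(2*x)/2 + 3*cos(x + pi/4) + C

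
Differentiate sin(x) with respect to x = cos(x)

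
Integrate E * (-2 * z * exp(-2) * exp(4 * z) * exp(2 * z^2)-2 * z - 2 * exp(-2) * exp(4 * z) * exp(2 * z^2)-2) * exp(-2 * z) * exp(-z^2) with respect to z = -2*sinh(z^2 + 2*z - 1) + C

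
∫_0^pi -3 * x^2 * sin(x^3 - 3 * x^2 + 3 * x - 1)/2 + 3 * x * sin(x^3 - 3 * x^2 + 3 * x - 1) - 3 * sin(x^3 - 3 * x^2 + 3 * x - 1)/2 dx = cos((-1 + pi)^3)/2 - cos(1)/2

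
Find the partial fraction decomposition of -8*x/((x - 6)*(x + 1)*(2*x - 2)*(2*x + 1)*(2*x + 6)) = 16/(195*(2*x + 1)) + 1/(60*(x + 3)) - 1/(14*(x + 1)) + 1/(60*(x - 1)) - 4/(1365*(x - 6))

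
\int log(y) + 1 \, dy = y*log(y) + C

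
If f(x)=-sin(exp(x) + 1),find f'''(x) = (exp(2*x)*cos(exp(x) + 1) + 3*exp(x)*sin(exp(x) + 1) - cos(exp(x) + 1))*exp(x)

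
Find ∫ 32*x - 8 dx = 16*x^2 - 8*x + C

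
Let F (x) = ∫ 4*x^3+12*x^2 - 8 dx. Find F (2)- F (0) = 32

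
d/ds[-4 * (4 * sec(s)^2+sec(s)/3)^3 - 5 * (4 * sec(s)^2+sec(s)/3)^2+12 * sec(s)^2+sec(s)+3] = -1536*tan(s)*sec(s)^6 - 320*tan(s)*sec(s)^5 - 1024*tan(s)*sec(s)^4/3 - 364*tan(s)*sec(s)^3/9 + 206*tan(s)*sec(s)^2/9 + tan(s)*sec(s)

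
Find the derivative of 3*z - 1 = 3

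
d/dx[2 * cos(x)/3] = -2*sin(x)/3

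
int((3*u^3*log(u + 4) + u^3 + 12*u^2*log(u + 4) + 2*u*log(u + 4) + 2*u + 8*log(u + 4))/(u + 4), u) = u*(u^2 + 2)*log(u + 4) + C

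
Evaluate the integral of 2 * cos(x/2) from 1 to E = -4*sin(1/2) + 4*sin(E/2)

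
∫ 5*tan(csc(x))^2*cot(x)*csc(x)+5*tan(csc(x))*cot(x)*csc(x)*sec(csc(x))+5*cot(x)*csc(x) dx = -5*tan(csc(x)) - 5*sec(csc(x)) + C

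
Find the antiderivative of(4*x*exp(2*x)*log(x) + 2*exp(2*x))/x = 2*exp(2*x)*log(x) + C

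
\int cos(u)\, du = sin(u) + C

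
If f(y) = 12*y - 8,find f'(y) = 12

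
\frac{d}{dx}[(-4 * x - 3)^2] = 32*x + 24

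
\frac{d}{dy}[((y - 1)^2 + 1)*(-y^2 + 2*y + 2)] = -4*y^3 + 12*y^2 - 8*y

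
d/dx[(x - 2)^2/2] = x - 2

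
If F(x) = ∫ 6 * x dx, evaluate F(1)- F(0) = 3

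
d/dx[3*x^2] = 6*x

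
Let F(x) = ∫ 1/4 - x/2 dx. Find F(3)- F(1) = -3/2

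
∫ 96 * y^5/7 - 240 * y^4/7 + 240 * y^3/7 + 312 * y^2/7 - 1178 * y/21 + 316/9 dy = 16*y^6/7 - 48*y^5/7 + 60*y^4/7 + 104*y^3/7 - 589*y^2/21 + 316*y/9 + C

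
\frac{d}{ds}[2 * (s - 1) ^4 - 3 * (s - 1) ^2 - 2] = 8*s^3 - 24*s^2 + 18*s - 2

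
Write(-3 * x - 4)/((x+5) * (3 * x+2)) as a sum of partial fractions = -6/(13*(3*x + 2)) - 11/(13*(x + 5))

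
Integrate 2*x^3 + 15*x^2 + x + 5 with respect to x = x^4/2 + 5*x^3 + x^2/2 + 5*x + C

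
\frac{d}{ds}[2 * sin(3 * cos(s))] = -6*sin(s)*cos(3*cos(s))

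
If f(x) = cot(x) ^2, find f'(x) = -2*cos(x)/sin(x)^3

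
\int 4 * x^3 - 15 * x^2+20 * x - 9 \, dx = x^4 - 5*x^3 + 10*x^2 - 9*x + C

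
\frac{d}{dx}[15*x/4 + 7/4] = 15/4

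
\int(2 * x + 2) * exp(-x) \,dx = 2*(-x - 2)*exp(-x) + C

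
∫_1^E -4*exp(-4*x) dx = -exp(-4) + exp(-4*E)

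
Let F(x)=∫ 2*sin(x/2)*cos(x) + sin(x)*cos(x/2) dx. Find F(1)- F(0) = 2*sin(1/2)*sin(1)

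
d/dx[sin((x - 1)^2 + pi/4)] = 2*x*cos(x^2 - 2*x + pi/4 + 1) - 2*cos(x^2 - 2*x + pi/4 + 1)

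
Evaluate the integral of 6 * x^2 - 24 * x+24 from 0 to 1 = 14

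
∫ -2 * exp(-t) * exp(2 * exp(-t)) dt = exp(2*exp(-t)) + C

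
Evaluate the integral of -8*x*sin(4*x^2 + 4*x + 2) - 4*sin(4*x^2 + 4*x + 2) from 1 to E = cos(2 + 4*E + 4*exp(2)) - cos(10)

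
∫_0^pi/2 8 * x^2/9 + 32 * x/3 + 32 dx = -64 + (pi/3 + 4)^3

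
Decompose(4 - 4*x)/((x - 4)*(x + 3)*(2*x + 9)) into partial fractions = 88/(51*(2*x + 9)) - 16/(21*(x + 3)) - 12/(119*(x - 4))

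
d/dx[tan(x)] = cos(x)^(-2)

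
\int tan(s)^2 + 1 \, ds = tan(s) + C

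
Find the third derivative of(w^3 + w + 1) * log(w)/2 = (6*w^3*log(w) + 11*w^3 - w + 2)/(2*w^3)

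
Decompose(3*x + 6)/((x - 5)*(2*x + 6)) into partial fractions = 3/(16*(x + 3)) + 21/(16*(x - 5))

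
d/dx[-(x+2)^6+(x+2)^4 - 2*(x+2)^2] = -6*x^5 - 60*x^4 - 236*x^3 - 456*x^2 - 436*x - 168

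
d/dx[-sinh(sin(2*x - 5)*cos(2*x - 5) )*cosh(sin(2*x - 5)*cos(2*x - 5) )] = -2*cos(2*(2*x - 5))*cosh(sin(2*(2*x - 5)))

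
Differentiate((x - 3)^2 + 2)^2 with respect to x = 4*x^3 - 36*x^2 + 116*x - 132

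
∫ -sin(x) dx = cos(x) + C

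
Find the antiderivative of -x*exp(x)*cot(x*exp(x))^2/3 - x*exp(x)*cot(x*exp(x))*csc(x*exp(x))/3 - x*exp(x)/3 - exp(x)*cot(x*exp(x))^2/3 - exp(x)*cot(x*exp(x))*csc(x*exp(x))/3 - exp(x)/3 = cot(x*exp(x))/3 + csc(x*exp(x))/3 + C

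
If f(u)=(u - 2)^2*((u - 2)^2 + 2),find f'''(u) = 24*u - 48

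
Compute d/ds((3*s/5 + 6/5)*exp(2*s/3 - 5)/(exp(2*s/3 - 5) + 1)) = (2*s*exp(2*s/3 - 5) + 7*exp(2*s/3 - 5) + 3*exp(4*s/3 - 10))/(5*exp(-10)*exp(4*s/3) + 10*exp(-5)*exp(2*s/3) + 5)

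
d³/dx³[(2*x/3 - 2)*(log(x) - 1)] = (-2*x - 12)/(3*x^3)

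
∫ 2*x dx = x^2 + C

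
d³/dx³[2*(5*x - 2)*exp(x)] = 10*x*exp(x) + 26*exp(x)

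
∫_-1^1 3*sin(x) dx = 0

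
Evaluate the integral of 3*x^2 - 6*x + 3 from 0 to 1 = 1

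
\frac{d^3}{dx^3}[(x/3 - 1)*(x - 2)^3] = 8*x - 18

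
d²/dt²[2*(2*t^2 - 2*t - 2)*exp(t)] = 4*t^2*exp(t) + 12*t*exp(t) - 4*exp(t)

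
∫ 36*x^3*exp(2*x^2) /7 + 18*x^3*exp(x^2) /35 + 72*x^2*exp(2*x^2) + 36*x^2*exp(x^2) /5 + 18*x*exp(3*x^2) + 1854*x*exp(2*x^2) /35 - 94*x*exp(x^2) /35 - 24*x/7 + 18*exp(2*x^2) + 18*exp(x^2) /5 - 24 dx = (15*exp(2*x^2) + 3*exp(x^2) - 20)*(3*x^2 + 42*x + 7*exp(x^2) + 28)/35 + C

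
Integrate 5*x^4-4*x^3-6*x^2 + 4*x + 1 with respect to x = x^5 - x^4 - 2*x^3 + 2*x^2 + x + C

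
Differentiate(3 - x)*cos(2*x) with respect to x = 2*x*sin(2*x) - 6*sin(2*x) - cos(2*x)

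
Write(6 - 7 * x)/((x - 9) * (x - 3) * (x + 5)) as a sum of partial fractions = 41/(112*(x + 5)) + 5/(16*(x - 3)) - 19/(28*(x - 9))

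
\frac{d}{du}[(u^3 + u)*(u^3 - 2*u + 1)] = 6*u^5 - 4*u^3 + 3*u^2 - 4*u + 1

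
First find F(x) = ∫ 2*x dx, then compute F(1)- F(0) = 1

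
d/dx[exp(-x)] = -exp(-x)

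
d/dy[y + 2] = 1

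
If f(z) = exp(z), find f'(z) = exp(z)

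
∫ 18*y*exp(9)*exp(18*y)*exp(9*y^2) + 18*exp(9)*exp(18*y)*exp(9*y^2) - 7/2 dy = -7*y/2 + exp(9*(y + 1)^2) + C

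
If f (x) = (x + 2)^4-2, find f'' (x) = 12*x^2 + 48*x + 48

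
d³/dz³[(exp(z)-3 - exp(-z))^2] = (8*exp(4*z) - 6*exp(3*z) - 6*exp(z) - 8)*exp(-2*z)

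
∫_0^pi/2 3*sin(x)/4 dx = 3/4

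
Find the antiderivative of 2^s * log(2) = 2^s + C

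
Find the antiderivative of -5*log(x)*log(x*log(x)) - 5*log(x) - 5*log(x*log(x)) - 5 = -5*x*log(x)*log(x*log(x)) + C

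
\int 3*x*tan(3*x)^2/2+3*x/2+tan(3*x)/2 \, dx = x*tan(3*x)/2 + C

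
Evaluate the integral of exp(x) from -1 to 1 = E - exp(-1)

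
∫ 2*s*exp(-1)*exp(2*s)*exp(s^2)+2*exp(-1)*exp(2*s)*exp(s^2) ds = exp((s + 1)^2 - 2) + C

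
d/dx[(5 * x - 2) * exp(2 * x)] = 10*x*exp(2*x) + exp(2*x)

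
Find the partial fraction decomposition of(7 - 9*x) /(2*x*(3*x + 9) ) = -17/(9*(x + 3)) + 7/(18*x)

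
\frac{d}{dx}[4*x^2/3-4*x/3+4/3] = 8*x/3 - 4/3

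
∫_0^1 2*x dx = 1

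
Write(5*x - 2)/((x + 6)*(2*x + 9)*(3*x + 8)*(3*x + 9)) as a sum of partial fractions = -69/(55*(3*x + 8)) - 196/(297*(2*x + 9)) + 16/(135*(x + 6)) + 17/(27*(x + 3))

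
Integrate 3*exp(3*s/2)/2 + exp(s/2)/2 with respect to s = (exp(s) + 1)*exp(s/2) + C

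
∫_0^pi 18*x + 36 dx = -36 + (-3*pi - 6)^2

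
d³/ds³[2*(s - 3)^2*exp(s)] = 2*s^2*exp(s) - 6*exp(s)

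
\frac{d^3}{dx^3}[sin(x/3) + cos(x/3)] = sin(x/3)/27 - cos(x/3)/27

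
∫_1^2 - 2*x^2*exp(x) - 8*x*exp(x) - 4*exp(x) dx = -16*exp(2) + 6*E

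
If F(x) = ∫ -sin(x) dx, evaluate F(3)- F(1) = cos(3) - cos(1)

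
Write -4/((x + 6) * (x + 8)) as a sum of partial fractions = 2/(x + 8) - 2/(x + 6)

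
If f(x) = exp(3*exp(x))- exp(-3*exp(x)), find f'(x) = (3*exp(x) + 3*exp(x + 6*exp(x)))*exp(-3*exp(x))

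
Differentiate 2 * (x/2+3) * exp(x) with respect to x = x*exp(x) + 7*exp(x)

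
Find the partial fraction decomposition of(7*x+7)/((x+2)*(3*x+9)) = 14/(3*(x + 3)) - 7/(3*(x + 2))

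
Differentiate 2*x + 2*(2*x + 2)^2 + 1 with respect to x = 16*x + 18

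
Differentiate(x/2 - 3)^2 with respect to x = x/2 - 3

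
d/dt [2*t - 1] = 2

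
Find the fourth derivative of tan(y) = 24*tan(y)^5 + 40*tan(y)^3 + 16*tan(y)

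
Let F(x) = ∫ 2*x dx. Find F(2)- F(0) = 4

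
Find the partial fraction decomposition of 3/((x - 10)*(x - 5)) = -3/(5*(x - 5)) + 3/(5*(x - 10))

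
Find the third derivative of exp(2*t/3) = 8*exp(2*t/3)/27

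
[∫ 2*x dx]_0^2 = 4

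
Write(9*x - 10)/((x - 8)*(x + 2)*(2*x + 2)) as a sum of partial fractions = -7/(5*(x + 2)) + 19/(18*(x + 1)) + 31/(90*(x - 8))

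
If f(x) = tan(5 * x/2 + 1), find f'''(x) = 375*tan(5*x/2 + 1)^4/4 + 125*tan(5*x/2 + 1)^2 + 125/4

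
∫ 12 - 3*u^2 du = -u^3 + 12*u + C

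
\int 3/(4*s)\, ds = 3*log(s)/4 + C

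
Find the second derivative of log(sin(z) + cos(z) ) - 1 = -2/(sin(2*z) + 1)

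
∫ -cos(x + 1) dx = -sin(x + 1) + C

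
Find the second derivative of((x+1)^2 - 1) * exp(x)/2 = x^2*exp(x)/2 + 3*x*exp(x) + 3*exp(x)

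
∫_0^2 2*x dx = 4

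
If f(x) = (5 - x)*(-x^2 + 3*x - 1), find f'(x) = 3*x^2 - 16*x + 16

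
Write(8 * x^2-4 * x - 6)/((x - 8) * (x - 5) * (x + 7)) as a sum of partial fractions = 23/(10*(x + 7)) - 29/(6*(x - 5)) + 158/(15*(x - 8))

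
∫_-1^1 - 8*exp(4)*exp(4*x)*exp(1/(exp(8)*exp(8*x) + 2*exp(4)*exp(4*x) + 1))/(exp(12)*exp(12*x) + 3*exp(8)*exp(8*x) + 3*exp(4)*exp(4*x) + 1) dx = -exp(1/4) + exp(exp(-16)/(exp(-8) + 1)^2)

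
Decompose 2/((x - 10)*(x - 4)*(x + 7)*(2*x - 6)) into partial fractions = -1/(1870*(x + 7)) + 1/(70*(x - 3)) - 1/(66*(x - 4)) + 1/(714*(x - 10))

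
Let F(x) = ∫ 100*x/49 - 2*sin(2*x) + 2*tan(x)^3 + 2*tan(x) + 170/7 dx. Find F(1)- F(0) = cos(2) + tan(1)^2 + 1191/49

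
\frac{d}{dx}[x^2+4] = 2*x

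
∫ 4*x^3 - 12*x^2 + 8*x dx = x^4 - 4*x^3 + 4*x^2 + C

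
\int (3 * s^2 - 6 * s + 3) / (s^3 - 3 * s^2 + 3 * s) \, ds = log((s - 1)^3 + 1) + C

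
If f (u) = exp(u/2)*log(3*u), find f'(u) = (u*exp(u/2)*log(u) + u*exp(u/2)*log(3) + 2*exp(u/2))/(2*u)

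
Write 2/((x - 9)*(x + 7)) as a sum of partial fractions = -1/(8*(x + 7)) + 1/(8*(x - 9))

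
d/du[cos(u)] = -sin(u)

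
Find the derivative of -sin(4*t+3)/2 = -2*cos(4*t + 3)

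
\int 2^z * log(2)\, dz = 2^z + C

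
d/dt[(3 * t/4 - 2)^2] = 9*t/8 - 3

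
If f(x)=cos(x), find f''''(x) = cos(x)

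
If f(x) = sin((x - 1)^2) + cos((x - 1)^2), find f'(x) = -2*x*sin(x^2 - 2*x + 1) + 2*x*cos(x^2 - 2*x + 1) + 2*sin(x^2 - 2*x + 1) - 2*cos(x^2 - 2*x + 1)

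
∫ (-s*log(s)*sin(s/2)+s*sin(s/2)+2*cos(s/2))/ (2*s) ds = (log(s) - 1)*cos(s/2) + C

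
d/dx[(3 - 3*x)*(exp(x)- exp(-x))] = (-3*x*exp(2*x) - 3*x + 6)*exp(-x)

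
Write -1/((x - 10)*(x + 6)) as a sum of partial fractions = 1/(16*(x + 6)) - 1/(16*(x - 10))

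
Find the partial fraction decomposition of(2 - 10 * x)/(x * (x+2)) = -11/(x + 2) + 1/x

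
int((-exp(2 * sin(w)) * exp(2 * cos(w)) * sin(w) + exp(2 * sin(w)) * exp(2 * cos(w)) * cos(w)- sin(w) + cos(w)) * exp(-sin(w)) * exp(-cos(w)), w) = 2*sinh(sqrt(2)*sin(w + pi/4)) + C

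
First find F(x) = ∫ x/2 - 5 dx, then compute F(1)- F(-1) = -10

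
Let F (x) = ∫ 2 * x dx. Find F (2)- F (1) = 3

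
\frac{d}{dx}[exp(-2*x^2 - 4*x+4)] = (-4*x - 4)*exp(-2*x^2 - 4*x + 4)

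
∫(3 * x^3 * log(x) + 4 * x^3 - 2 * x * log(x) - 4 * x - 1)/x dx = -(log(x) + 1)*(-x^3 + 2*x + 1) + C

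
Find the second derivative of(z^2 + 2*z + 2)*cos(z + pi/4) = -z^2*cos(z + pi/4) - sqrt(2)*z*sin(z) - 3*sqrt(2)*z*cos(z) - 4*sin(z + pi/4)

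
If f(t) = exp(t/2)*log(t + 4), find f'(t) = (t*exp(t/2)*log(t + 4) + 4*exp(t/2)*log(t + 4) + 2*exp(t/2))/(2*t + 8)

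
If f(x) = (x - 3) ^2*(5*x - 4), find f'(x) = 15*x^2 - 68*x + 69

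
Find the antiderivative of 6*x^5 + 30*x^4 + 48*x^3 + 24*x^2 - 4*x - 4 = x^6 + 6*x^5 + 12*x^4 + 8*x^3 - 2*x^2 - 4*x + C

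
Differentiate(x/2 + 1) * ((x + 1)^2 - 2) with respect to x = 3*x^2/2 + 4*x + 3/2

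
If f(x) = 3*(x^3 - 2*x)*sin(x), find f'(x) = 3*x^3*cos(x) + 9*x^2*sin(x) - 6*x*cos(x) - 6*sin(x)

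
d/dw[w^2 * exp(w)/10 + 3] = w^2*exp(w)/10 + w*exp(w)/5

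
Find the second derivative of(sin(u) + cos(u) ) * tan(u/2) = sqrt(2)*(sin(u/2)*sin(u + pi/4)/(2*cos(u/2)^3) - sin(u + pi/4)*tan(u/2) + cos(u + pi/4)/cos(u/2)^2)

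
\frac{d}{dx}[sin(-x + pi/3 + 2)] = -sin(x - 2 + pi/6)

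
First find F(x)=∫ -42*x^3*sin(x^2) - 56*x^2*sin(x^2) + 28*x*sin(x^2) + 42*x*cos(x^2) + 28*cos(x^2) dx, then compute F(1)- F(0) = 14 + 35*cos(1)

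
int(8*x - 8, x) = 4*x^2 - 8*x + C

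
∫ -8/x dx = -8*log(x) + C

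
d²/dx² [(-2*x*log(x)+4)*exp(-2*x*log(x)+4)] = (-8*x^2*log(x)^3 - 16*x^2*log(x)^2 - 8*x^2*log(x) + 24*x*log(x)^2 + 52*x*log(x) + 24*x - 10)*exp(-2*x*log(x) + 4)/x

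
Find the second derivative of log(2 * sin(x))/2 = -1/(2*sin(x)^2)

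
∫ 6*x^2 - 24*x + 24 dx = 2*x^3 - 12*x^2 + 24*x + C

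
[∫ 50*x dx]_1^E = -25 + 25*exp(2)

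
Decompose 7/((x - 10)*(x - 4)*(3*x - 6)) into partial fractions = 7/(48*(x - 2)) - 7/(36*(x - 4)) + 7/(144*(x - 10))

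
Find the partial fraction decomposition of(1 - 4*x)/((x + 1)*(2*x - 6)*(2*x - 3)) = 2/(3*(2*x - 3)) + 1/(8*(x + 1)) - 11/(24*(x - 3))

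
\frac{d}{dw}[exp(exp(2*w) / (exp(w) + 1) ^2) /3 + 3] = 2*exp(2*w + exp(2*w)/(exp(2*w) + 2*exp(w) + 1))/(3*exp(3*w) + 9*exp(2*w) + 9*exp(w) + 3)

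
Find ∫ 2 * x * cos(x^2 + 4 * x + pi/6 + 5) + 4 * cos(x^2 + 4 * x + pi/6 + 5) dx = sin((x + 2)^2 + pi/6 + 1) + C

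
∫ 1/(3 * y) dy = log(3*y)/3 + C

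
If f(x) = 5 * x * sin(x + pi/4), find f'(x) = 5*x*cos(x + pi/4) + 5*sin(x + pi/4)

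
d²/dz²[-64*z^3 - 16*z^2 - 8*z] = -384*z - 32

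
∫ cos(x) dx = sin(x) + C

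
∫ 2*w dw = w^2 + C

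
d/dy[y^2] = 2*y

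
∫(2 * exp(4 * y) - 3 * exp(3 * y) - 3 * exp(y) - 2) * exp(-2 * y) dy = -6*sinh(y) + 2*cosh(2*y) + C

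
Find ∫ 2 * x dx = x^2 + C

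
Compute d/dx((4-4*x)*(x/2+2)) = -4*x - 6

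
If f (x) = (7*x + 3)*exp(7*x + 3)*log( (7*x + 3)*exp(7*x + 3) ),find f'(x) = 49*x*exp(7*x + 3)*log(7*x*exp(3)*exp(7*x) + 3*exp(3)*exp(7*x)) + 49*x*exp(7*x + 3) + 28*exp(7*x + 3)*log(7*x*exp(3)*exp(7*x) + 3*exp(3)*exp(7*x)) + 28*exp(7*x + 3)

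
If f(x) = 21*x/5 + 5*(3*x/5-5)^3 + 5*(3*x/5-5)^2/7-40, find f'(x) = 81*x^2/25 - 1872*x/35 + 7872/35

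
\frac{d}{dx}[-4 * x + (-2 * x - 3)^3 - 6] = -24*x^2 - 72*x - 58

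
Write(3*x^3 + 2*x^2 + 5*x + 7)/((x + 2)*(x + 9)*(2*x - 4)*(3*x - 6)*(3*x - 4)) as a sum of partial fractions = 657/(2480*(3*x - 4)) - 2063/(157542*(x + 9)) + 19/(6720*(x + 2)) - 1813/(23232*(x - 2)) + 49/(528*(x - 2)^2)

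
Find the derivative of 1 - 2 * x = -2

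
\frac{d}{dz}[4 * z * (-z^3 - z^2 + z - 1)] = -16*z^3 - 12*z^2 + 8*z - 4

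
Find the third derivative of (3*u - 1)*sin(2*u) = -24*u*cos(2*u) - 36*sin(2*u) + 8*cos(2*u)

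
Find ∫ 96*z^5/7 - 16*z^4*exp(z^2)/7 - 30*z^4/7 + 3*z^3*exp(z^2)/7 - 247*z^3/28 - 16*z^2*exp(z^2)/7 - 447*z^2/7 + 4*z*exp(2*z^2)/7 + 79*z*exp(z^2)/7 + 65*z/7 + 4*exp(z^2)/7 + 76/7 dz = -24*z^3 + 9*z^2/2 + 12*z + (-16*z^3 + 3*z^2 + 8*z + 4*exp(z^2) - 8)^2/112 + 6*exp(z^2) + C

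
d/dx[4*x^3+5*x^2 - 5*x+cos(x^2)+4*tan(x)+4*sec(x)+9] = 12*x^2 - 2*x*sin(x^2) + 10*x + 4*tan(x)^2 + 4*tan(x)*sec(x) - 1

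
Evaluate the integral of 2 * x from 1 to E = -1 + exp(2)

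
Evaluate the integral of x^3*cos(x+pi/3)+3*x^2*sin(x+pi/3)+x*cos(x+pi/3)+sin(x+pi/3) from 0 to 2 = 10*sin(pi/3 + 2)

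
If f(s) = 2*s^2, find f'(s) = 4*s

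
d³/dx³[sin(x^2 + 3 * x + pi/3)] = -8*x^3*cos(x^2 + 3*x + pi/3) - 36*x^2*cos(x^2 + 3*x + pi/3) - 12*x*sin(x^2 + 3*x + pi/3) - 54*x*cos(x^2 + 3*x + pi/3) - 18*sin(x^2 + 3*x + pi/3) - 27*cos(x^2 + 3*x + pi/3)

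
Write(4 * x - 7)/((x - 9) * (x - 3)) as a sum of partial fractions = -5/(6*(x - 3)) + 29/(6*(x - 9))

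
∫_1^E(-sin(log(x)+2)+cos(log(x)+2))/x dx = cos(3) - sin(2) + sin(3) - cos(2)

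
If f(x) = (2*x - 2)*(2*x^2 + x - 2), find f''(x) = 24*x - 4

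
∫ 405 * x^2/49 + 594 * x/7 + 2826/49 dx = 135*x^3/49 + 297*x^2/7 + 2826*x/49 + C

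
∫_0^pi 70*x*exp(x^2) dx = -35 + 35*exp(pi^2)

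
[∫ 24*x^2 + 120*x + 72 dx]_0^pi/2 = 6*pi*(pi^2/6 + 6 + 5*pi/2)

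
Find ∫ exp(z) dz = exp(z) + C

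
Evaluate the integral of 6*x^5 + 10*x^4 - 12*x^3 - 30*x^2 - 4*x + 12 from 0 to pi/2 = -9 + (-pi^3/8 - pi^2/4 + 3 + pi)^2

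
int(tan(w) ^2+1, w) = tan(w) + C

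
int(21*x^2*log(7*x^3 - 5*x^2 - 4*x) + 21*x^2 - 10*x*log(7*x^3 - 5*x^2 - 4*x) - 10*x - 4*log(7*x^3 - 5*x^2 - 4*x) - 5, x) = x*(-(-7*x^2 + 5*x + 4)*log(x*(7*x^2 - 5*x - 4)) - 1) + C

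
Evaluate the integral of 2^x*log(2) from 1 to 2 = 2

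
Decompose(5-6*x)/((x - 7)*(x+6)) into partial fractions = -41/(13*(x + 6)) - 37/(13*(x - 7))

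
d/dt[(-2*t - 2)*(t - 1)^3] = -8*t^3 + 12*t^2 - 4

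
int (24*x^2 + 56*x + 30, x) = 8*x^3 + 28*x^2 + 30*x + C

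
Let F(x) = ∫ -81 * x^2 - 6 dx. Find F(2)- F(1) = -195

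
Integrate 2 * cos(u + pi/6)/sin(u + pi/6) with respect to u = 2*log(sin(u + pi/6)) + C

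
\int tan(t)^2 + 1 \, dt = tan(t) + C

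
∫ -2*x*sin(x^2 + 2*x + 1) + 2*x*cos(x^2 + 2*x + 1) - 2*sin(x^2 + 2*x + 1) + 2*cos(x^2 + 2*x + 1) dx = sin((x + 1)^2) + cos((x + 1)^2) + C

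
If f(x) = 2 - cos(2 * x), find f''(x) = 4*cos(2*x)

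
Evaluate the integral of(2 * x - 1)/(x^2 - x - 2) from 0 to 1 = 0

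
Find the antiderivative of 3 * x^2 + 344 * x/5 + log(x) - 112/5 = x*(5*x^2 + 172*x + 5*log(x) - 117)/5 + C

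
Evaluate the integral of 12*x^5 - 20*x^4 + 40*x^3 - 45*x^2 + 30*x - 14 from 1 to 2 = 78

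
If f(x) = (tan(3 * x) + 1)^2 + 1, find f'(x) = 6*(sin(3*x)/cos(3*x) + 1)/cos(3*x)^2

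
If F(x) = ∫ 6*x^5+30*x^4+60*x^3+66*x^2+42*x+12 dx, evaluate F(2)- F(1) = 703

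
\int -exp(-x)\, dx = exp(-x) + C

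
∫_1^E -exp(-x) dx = -exp(-1) + exp(-E)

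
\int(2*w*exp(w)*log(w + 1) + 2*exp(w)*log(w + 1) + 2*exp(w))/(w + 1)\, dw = 2*exp(w)*log(w + 1) + C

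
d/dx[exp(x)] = exp(x)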